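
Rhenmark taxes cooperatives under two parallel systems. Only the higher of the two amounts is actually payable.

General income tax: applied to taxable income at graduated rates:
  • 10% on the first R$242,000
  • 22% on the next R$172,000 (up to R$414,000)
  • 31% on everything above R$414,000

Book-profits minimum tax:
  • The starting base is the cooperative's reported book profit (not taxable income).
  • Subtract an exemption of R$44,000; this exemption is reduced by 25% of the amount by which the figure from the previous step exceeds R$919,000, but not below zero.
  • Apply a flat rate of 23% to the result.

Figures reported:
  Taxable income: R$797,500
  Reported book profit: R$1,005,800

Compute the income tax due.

R$226,205

General income tax:
  R$242,000 × 10% = R$24,200
  R$172,000 × 22% = R$37,840
  R$383,500 × 31% = R$118,885
  → R$180,925

Book-profits minimum tax:
  Base (reported book profit): R$1,005,800
  Exemption: R$44,000 − 25% × (R$1,005,800 − R$919,000) = R$44,000 − R$21,700 = R$22,300
  Base: R$1,005,800 − R$22,300 = R$983,500
  R$983,500 × 23% = R$226,205

R$226,205 > R$180,925, so the book-profits minimum tax is the binding amount.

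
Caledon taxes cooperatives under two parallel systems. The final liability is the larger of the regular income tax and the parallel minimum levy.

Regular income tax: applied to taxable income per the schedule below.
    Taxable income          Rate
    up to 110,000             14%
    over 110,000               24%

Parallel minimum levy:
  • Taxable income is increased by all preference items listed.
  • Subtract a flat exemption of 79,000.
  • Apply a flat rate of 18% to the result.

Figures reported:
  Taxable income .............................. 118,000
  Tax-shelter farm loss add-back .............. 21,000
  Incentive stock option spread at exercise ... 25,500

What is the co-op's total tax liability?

17,320

Parallel minimum levy:
  Adjusted income: 118,000 + 21,000 + 25,500 = 164,500
  Less exemption 79,000 → base 85,500
  85,500 × 18% = 15,390

Regular income tax:
  110,000 × 14% = 15,400
  8,000 × 24% = 1,920
  → 17,320

17,320 > 15,390, so the regular income tax governs.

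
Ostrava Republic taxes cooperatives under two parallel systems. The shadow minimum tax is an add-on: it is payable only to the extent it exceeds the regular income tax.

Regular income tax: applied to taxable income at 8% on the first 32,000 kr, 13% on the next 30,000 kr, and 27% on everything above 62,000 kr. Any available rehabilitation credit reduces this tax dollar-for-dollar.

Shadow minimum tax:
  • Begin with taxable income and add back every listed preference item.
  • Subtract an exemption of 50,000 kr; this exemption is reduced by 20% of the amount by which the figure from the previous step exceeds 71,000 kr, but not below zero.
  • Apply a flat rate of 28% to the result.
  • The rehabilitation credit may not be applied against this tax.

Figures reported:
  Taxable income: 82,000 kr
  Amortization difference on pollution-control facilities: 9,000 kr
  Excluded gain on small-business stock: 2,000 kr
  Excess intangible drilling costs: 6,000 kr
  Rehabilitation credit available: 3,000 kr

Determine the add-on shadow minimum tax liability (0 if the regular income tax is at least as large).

6,428 kr

Shadow minimum tax:
  Adjusted income: 82,000 kr + 9,000 kr + 2,000 kr + 6,000 kr = 99,000 kr
  Exemption: 50,000 kr − 20% × (99,000 kr − 71,000 kr) = 50,000 kr − 5,600 kr = 44,400 kr
  Base: 99,000 kr − 44,400 kr = 54,600 kr
  54,600 kr × 28% = 15,288 kr

Regular income tax:
  32,000 kr × 8% = 2,560 kr
  30,000 kr × 13% = 3,900 kr
  20,000 kr × 27% = 5,400 kr
  → 11,860 kr
  Less rehabilitation credit 3,000 kr → 8,860 kr

Excess of shadow minimum tax over regular income tax: 15,288 kr − 8,860 kr = 6,428 kr.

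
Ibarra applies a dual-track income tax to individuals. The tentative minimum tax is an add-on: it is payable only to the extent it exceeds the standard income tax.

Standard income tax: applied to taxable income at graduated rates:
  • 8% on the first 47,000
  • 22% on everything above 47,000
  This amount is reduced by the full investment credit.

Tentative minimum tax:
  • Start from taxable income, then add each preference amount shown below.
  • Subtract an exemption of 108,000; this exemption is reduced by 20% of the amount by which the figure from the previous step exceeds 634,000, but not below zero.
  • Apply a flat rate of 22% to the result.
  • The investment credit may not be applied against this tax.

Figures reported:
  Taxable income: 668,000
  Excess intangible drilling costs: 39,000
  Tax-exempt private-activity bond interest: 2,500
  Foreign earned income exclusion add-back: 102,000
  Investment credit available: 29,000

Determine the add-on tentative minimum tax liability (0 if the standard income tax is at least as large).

51,200

Tentative minimum tax:
  Adjusted income: 668,000 + 39,000 + 2,500 + 102,000 = 811,500
  Exemption: 108,000 − 20% × (811,500 − 634,000) = 108,000 − 35,500 = 72,500
  Base: 811,500 − 72,500 = 739,000
  739,000 × 22% = 162,580

Standard income tax:
  47,000 × 8% = 3,760
  621,000 × 22% = 136,620
  → 140,380
  Less investment credit 29,000 → 111,380

Excess of tentative minimum tax over standard income tax: 162,580 − 111,380 = 51,200.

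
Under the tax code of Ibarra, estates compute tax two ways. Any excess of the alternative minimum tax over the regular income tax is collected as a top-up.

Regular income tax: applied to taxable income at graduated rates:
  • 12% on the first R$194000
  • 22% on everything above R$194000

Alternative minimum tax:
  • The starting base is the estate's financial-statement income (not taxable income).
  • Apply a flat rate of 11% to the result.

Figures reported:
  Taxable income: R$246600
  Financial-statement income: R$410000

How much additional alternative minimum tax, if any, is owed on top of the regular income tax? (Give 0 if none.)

R$10248

Alternative minimum tax:
  Base (financial-statement income): R$410000
  R$410000 × 11% = R$45100

Regular income tax:
  R$194000 × 12% = R$23280
  R$52600 × 22% = R$11572
  → R$34852

Excess of alternative minimum tax over regular income tax: R$45100 − R$34852 = R$10248.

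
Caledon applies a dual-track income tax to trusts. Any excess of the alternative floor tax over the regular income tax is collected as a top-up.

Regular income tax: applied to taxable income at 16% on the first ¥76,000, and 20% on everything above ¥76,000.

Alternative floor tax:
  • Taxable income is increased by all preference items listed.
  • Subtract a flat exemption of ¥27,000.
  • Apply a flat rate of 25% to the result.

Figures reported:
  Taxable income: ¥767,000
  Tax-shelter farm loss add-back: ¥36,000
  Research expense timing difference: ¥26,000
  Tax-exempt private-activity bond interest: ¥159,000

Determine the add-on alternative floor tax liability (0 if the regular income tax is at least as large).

¥89,890

Alternative floor tax:
  Adjusted income: ¥767,000 + ¥36,000 + ¥26,000 + ¥159,000 = ¥988,000
  Less exemption ¥27,000 → base ¥961,000
  ¥961,000 × 25% = ¥240,250

Regular income tax:
  ¥76,000 × 16% = ¥12,160
  ¥691,000 × 20% = ¥138,200
  → ¥150,360

Excess of alternative floor tax over regular income tax: ¥240,250 − ¥150,360 = ¥89,890.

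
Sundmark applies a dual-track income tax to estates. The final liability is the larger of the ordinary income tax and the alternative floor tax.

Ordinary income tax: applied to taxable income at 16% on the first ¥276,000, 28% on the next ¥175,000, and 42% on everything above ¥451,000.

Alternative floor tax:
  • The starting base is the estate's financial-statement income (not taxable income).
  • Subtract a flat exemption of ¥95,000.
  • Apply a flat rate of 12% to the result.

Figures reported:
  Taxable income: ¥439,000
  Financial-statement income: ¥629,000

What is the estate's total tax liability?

Alternative floor tax:
  Base (financial-statement income): ¥629,000
  Less exemption ¥95,000 → base ¥534,000
  ¥534,000 × 12% = ¥64,080

Ordinary income tax:
  ¥276,000 × 16% = ¥44,160
  ¥163,000 × 28% = ¥45,640
  → ¥89,800

¥89,800 > ¥64,080, so the ordinary income tax governs.

¥89,800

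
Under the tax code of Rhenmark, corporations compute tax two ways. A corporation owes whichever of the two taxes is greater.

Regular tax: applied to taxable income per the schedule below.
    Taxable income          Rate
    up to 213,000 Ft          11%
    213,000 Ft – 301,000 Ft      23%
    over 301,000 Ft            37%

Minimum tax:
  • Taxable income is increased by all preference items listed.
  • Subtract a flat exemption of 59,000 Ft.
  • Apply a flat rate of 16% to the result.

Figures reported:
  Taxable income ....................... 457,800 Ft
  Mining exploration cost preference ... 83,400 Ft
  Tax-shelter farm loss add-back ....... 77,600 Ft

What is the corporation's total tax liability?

101,686 Ft

Regular tax:
  213,000 Ft × 11% = 23,430 Ft
  88,000 Ft × 23% = 20,240 Ft
  156,800 Ft × 37% = 58,016 Ft
  → 101,686 Ft

Minimum tax:
  Adjusted income: 457,800 Ft + 83,400 Ft + 77,600 Ft = 618,800 Ft
  Less exemption 59,000 Ft → base 559,800 Ft
  559,800 Ft × 16% = 89,568 Ft

101,686 Ft > 89,568 Ft, so the regular tax governs.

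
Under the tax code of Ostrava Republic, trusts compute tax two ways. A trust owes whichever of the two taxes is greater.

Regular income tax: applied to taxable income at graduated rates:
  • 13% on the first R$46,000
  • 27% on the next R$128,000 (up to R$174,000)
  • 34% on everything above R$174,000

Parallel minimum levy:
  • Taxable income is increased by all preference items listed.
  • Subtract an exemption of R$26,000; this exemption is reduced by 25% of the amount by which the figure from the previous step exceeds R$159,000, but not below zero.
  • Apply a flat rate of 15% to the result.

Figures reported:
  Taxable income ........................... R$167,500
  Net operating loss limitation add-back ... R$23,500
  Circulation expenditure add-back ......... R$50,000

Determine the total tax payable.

Parallel minimum levy:
  Adjusted income: R$167,500 + R$23,500 + R$50,000 = R$241,000
  Exemption: R$26,000 − 25% × (R$241,000 − R$159,000) = R$26,000 − R$20,500 = R$5,500
  Base: R$241,000 − R$5,500 = R$235,500
  R$235,500 × 15% = R$35,325

Regular income tax:
  R$46,000 × 13% = R$5,980
  R$121,500 × 27% = R$32,805
  → R$38,785

R$38,785 > R$35,325, so the regular income tax governs.

R$38,785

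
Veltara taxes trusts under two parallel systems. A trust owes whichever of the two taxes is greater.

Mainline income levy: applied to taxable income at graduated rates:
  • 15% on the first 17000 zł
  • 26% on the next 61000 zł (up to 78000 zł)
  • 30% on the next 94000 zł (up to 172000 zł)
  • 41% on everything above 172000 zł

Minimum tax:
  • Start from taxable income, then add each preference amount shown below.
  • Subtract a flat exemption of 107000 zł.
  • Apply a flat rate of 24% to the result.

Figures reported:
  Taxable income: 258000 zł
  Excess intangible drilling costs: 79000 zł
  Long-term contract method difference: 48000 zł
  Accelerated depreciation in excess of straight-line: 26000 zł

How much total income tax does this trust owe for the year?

Mainline income levy:
  17000 zł × 15% = 2550 zł
  61000 zł × 26% = 15860 zł
  94000 zł × 30% = 28200 zł
  86000 zł × 41% = 35260 zł
  → 81870 zł

Minimum tax:
  Adjusted income: 258000 zł + 79000 zł + 48000 zł + 26000 zł = 411000 zł
  Less exemption 107000 zł → base 304000 zł
  304000 zł × 24% = 72960 zł

81870 zł > 72960 zł, so the mainline income levy governs.

81870 zł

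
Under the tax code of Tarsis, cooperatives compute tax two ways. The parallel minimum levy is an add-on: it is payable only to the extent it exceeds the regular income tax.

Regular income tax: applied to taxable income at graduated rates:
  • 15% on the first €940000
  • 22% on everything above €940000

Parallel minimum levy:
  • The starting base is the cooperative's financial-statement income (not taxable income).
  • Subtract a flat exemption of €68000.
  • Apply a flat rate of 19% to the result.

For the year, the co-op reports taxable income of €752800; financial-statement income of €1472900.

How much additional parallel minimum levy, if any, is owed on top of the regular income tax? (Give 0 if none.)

€154011

Parallel minimum levy:
  Base (financial-statement income): €1472900
  Less exemption €68000 → base €1404900
  €1404900 × 19% = €266931

Regular income tax:
  €752800 × 15% = €112920

Excess of parallel minimum levy over regular income tax: €266931 − €112920 = €154011.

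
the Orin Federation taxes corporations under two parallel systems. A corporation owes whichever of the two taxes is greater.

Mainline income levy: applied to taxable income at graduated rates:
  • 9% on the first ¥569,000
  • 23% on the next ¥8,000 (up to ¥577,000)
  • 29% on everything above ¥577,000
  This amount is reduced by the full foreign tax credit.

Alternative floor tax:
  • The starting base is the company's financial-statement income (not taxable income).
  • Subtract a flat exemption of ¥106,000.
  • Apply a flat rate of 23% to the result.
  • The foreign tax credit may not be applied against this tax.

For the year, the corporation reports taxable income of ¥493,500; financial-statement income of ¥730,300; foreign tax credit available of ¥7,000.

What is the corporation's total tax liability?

Mainline income levy:
  ¥493,500 × 9% = ¥44,415
  Less foreign tax credit ¥7,000 → ¥37,415

Alternative floor tax:
  Base (financial-statement income): ¥730,300
  Less exemption ¥106,000 → base ¥624,300
  ¥624,300 × 23% = ¥143,589

¥143,589 > ¥37,415, so the alternative floor tax is the binding amount.

¥143,589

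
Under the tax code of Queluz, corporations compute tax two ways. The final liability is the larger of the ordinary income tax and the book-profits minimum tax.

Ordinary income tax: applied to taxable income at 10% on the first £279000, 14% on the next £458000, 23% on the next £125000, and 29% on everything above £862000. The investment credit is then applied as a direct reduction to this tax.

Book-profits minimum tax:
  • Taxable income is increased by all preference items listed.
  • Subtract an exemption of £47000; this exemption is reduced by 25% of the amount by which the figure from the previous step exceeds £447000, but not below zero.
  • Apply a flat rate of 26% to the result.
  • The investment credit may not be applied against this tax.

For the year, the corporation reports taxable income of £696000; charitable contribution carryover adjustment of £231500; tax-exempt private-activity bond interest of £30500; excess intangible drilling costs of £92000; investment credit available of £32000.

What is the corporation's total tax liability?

Book-profits minimum tax:
  Adjusted income: £696000 + £231500 + £30500 + £92000 = £1050000
  Exemption: 25% × (£1050000 − £447000) = £150750 ≥ £47000, so the exemption is fully phased out
  Base: £1050000 − £0 = £1050000
  £1050000 × 26% = £273000

Ordinary income tax:
  £279000 × 10% = £27900
  £417000 × 14% = £58380
  → £86280
  Less investment credit £32000 → £54280

£273000 > £54280, so the book-profits minimum tax is the binding amount.

£273000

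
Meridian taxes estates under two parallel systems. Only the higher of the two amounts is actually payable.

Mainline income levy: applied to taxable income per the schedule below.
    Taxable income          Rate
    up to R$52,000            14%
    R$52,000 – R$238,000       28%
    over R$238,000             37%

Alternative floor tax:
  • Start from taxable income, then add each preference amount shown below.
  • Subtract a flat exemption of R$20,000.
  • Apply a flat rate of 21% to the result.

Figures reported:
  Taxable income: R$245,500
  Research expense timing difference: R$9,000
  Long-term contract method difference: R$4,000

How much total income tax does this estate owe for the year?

Alternative floor tax:
  Adjusted income: R$245,500 + R$9,000 + R$4,000 = R$258,500
  Less exemption R$20,000 → base R$238,500
  R$238,500 × 21% = R$50,085

Mainline income levy:
  R$52,000 × 14% = R$7,280
  R$186,000 × 28% = R$52,080
  R$7,500 × 37% = R$2,775
  → R$62,135

R$62,135 > R$50,085, so the mainline income levy governs.

R$62,135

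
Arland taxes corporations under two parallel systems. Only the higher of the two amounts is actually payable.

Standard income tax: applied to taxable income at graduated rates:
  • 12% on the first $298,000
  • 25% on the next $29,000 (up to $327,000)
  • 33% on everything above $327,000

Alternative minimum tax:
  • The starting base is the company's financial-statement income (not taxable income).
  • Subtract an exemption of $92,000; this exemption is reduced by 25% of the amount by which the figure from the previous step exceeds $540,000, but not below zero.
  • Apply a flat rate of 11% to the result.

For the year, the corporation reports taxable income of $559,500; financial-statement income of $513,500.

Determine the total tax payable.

Alternative minimum tax:
  Base (financial-statement income): $513,500
  Exemption: $513,500 ≤ $540,000, so full $92,000 applies
  Base: $513,500 − $92,000 = $421,500
  $421,500 × 11% = $46,365

Standard income tax:
  $298,000 × 12% = $35,760
  $29,000 × 25% = $7,250
  $232,500 × 33% = $76,725
  → $119,735

$119,735 > $46,365, so the standard income tax governs.

$119,735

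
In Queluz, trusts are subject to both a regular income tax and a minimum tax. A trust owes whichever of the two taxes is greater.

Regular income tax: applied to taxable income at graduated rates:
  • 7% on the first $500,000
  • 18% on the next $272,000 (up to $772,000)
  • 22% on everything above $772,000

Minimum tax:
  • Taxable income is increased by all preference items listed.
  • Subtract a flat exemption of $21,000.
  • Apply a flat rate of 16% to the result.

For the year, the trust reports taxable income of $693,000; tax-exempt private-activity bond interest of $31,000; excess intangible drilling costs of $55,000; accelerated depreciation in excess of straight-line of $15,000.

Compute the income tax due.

$123,680

Regular income tax:
  $500,000 × 7% = $35,000
  $193,000 × 18% = $34,740
  → $69,740

Minimum tax:
  Adjusted income: $693,000 + $31,000 + $55,000 + $15,000 = $794,000
  Less exemption $21,000 → base $773,000
  $773,000 × 16% = $123,680

$123,680 > $69,740, so the minimum tax is the binding amount.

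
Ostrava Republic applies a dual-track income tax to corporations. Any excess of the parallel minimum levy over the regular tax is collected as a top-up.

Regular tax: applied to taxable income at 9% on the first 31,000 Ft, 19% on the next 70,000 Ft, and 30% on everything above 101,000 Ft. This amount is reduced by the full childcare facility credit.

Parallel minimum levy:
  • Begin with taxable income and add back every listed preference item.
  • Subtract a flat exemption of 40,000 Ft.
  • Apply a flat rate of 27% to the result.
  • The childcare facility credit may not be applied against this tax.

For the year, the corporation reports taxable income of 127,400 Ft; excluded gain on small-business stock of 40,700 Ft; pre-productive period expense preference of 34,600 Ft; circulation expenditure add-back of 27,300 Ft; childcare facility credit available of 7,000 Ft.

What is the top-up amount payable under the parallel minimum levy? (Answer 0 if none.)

Parallel minimum levy:
  Adjusted income: 127,400 Ft + 40,700 Ft + 34,600 Ft + 27,300 Ft = 230,000 Ft
  Less exemption 40,000 Ft → base 190,000 Ft
  190,000 Ft × 27% = 51,300 Ft

Regular tax:
  31,000 Ft × 9% = 2,790 Ft
  70,000 Ft × 19% = 13,300 Ft
  26,400 Ft × 30% = 7,920 Ft
  → 24,010 Ft
  Less childcare facility credit 7,000 Ft → 17,010 Ft

Excess of parallel minimum levy over regular tax: 51,300 Ft − 17,010 Ft = 34,290 Ft.

34,290 Ft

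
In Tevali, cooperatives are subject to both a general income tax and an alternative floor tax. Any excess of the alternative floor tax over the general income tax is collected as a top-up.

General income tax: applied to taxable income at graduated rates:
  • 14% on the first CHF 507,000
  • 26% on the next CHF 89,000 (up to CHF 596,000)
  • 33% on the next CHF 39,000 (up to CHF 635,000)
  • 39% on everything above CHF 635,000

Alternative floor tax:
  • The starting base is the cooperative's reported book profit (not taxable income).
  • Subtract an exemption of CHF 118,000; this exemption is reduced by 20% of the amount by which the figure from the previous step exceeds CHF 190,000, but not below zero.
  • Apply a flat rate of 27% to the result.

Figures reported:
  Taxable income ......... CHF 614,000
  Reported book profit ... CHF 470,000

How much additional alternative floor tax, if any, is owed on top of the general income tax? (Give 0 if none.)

General income tax:
  CHF 507,000 × 14% = CHF 70,980
  CHF 89,000 × 26% = CHF 23,140
  CHF 18,000 × 33% = CHF 5,940
  → CHF 100,060

Alternative floor tax:
  Base (reported book profit): CHF 470,000
  Exemption: CHF 118,000 − 20% × (CHF 470,000 − CHF 190,000) = CHF 118,000 − CHF 56,000 = CHF 62,000
  Base: CHF 470,000 − CHF 62,000 = CHF 408,000
  CHF 408,000 × 27% = CHF 110,160

Excess of alternative floor tax over general income tax: CHF 110,160 − CHF 100,060 = CHF 10,100.

CHF 10,100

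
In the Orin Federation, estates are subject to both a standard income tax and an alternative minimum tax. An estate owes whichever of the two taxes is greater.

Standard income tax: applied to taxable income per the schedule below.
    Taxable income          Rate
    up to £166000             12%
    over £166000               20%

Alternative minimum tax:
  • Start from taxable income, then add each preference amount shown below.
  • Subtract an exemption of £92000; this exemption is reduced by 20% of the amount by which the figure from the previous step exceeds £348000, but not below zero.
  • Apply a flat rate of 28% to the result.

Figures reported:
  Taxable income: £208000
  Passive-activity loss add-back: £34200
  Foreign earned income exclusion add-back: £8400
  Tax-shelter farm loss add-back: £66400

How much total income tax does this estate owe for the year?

Standard income tax:
  £166000 × 12% = £19920
  £42000 × 20% = £8400
  → £28320

Alternative minimum tax:
  Adjusted income: £208000 + £34200 + £8400 + £66400 = £317000
  Exemption: £317000 ≤ £348000, so full £92000 applies
  Base: £317000 − £92000 = £225000
  £225000 × 28% = £63000

£63000 > £28320, so the alternative minimum tax is the binding amount.

£63000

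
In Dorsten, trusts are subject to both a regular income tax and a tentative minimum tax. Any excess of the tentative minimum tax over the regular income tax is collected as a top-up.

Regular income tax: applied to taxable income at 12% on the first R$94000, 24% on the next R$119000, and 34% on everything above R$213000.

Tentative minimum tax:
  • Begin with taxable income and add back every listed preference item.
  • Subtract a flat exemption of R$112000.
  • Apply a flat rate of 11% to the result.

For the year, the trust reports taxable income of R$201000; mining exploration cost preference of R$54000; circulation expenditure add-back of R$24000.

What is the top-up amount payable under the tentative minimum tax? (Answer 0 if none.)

R$0

Tentative minimum tax:
  Adjusted income: R$201000 + R$54000 + R$24000 = R$279000
  Less exemption R$112000 → base R$167000
  R$167000 × 11% = R$18370

Regular income tax:
  R$94000 × 12% = R$11280
  R$107000 × 24% = R$25680
  → R$36960

R$18370 ≤ R$36960, so no add-on is due.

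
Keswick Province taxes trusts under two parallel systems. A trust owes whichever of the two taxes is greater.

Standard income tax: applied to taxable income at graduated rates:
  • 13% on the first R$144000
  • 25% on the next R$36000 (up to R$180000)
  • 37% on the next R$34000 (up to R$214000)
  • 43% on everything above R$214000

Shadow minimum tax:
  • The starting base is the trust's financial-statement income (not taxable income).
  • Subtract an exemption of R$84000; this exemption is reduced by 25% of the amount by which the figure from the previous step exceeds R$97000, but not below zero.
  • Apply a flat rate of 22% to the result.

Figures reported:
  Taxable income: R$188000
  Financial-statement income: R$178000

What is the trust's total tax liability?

R$30680

Shadow minimum tax:
  Base (financial-statement income): R$178000
  Exemption: R$84000 − 25% × (R$178000 − R$97000) = R$84000 − R$20250 = R$63750
  Base: R$178000 − R$63750 = R$114250
  R$114250 × 22% = R$25135

Standard income tax:
  R$144000 × 13% = R$18720
  R$36000 × 25% = R$9000
  R$8000 × 37% = R$2960
  → R$30680

R$30680 > R$25135, so the standard income tax governs.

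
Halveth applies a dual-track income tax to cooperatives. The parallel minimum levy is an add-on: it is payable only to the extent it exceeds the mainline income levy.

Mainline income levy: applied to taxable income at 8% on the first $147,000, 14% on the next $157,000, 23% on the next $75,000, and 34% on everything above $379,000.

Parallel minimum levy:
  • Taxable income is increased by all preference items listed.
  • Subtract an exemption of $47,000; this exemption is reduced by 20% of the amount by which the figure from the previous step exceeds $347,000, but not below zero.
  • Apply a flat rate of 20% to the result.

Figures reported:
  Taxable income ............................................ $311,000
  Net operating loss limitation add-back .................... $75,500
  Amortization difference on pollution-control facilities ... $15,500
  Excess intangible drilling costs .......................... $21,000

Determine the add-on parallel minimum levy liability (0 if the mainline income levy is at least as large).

$42,890

Mainline income levy:
  $147,000 × 8% = $11,760
  $157,000 × 14% = $21,980
  $7,000 × 23% = $1,610
  → $35,350

Parallel minimum levy:
  Adjusted income: $311,000 + $75,500 + $15,500 + $21,000 = $423,000
  Exemption: $47,000 − 20% × ($423,000 − $347,000) = $47,000 − $15,200 = $31,800
  Base: $423,000 − $31,800 = $391,200
  $391,200 × 20% = $78,240

Excess of parallel minimum levy over mainline income levy: $78,240 − $35,350 = $42,890.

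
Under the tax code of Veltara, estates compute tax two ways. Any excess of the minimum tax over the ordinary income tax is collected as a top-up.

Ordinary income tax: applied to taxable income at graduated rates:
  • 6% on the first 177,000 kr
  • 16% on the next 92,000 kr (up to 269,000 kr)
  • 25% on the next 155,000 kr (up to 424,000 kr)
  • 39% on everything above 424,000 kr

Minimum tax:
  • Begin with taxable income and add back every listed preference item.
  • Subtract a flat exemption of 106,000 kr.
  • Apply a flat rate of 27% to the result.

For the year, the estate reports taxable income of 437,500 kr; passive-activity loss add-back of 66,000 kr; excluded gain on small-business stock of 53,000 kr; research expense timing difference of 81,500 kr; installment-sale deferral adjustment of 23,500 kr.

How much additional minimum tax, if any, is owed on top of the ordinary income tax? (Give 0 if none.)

Minimum tax:
  Adjusted income: 437,500 kr + 66,000 kr + 53,000 kr + 81,500 kr + 23,500 kr = 661,500 kr
  Less exemption 106,000 kr → base 555,500 kr
  555,500 kr × 27% = 149,985 kr

Ordinary income tax:
  177,000 kr × 6% = 10,620 kr
  92,000 kr × 16% = 14,720 kr
  155,000 kr × 25% = 38,750 kr
  13,500 kr × 39% = 5,265 kr
  → 69,355 kr

Excess of minimum tax over ordinary income tax: 149,985 kr − 69,355 kr = 80,630 kr.

80,630 kr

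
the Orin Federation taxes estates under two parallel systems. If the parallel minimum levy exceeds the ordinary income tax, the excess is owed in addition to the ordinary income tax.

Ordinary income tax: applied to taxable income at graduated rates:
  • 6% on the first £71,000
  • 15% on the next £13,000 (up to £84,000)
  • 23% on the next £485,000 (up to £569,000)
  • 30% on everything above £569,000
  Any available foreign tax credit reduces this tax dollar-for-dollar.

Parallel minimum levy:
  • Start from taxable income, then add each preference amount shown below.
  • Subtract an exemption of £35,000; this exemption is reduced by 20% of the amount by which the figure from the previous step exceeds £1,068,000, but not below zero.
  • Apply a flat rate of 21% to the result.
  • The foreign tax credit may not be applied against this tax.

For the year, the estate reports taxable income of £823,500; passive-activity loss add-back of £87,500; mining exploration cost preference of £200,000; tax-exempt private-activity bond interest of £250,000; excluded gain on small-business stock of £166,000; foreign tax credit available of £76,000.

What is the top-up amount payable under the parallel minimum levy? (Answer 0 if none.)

Ordinary income tax:
  £71,000 × 6% = £4,260
  £13,000 × 15% = £1,950
  £485,000 × 23% = £111,550
  £254,500 × 30% = £76,350
  → £194,110
  Less foreign tax credit £76,000 → £118,110

Parallel minimum levy:
  Adjusted income: £823,500 + £87,500 + £200,000 + £250,000 + £166,000 = £1,527,000
  Exemption: 20% × (£1,527,000 − £1,068,000) = £91,800 ≥ £35,000, so the exemption is fully phased out
  Base: £1,527,000 − £0 = £1,527,000
  £1,527,000 × 21% = £320,670

Excess of parallel minimum levy over ordinary income tax: £320,670 − £118,110 = £202,560.

£202,560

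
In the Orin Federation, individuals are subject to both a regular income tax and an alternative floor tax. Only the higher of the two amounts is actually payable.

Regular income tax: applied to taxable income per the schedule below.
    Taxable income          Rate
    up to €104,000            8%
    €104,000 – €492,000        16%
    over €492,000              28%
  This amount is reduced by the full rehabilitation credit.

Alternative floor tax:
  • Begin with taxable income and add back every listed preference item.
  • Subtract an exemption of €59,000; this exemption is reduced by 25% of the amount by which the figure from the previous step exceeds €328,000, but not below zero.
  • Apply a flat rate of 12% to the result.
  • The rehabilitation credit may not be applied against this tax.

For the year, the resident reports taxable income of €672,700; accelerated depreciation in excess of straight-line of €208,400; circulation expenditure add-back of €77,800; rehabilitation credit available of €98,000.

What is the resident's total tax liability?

Regular income tax:
  €104,000 × 8% = €8,320
  €388,000 × 16% = €62,080
  €180,700 × 28% = €50,596
  → €120,996
  Less rehabilitation credit €98,000 → €22,996

Alternative floor tax:
  Adjusted income: €672,700 + €208,400 + €77,800 = €958,900
  Exemption: 25% × (€958,900 − €328,000) = €157,725 ≥ €59,000, so the exemption is fully phased out
  Base: €958,900 − €0 = €958,900
  €958,900 × 12% = €115,068

€115,068 > €22,996, so the alternative floor tax is the binding amount.

€115,068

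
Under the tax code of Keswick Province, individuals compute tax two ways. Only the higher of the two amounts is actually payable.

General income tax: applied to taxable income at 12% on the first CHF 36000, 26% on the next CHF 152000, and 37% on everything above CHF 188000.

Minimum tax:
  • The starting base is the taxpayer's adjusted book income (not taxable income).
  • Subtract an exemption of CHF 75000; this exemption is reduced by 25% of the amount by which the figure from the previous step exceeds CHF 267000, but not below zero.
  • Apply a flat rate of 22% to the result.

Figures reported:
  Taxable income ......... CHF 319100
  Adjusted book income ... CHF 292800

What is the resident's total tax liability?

General income tax:
  CHF 36000 × 12% = CHF 4320
  CHF 152000 × 26% = CHF 39520
  CHF 131100 × 37% = CHF 48507
  → CHF 92347

Minimum tax:
  Base (adjusted book income): CHF 292800
  Exemption: CHF 75000 − 25% × (CHF 292800 − CHF 267000) = CHF 75000 − CHF 6450 = CHF 68550
  Base: CHF 292800 − CHF 68550 = CHF 224250
  CHF 224250 × 22% = CHF 49335

CHF 92347 > CHF 49335, so the general income tax governs.

CHF 92347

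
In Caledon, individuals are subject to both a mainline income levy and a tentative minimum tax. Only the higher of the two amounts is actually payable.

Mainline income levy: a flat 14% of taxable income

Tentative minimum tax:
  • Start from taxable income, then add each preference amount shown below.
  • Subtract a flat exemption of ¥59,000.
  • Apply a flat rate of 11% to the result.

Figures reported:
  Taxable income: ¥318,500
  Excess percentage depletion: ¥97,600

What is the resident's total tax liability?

Mainline income levy:
  ¥318,500 × 14% = ¥44,590

Tentative minimum tax:
  Adjusted income: ¥318,500 + ¥97,600 = ¥416,100
  Less exemption ¥59,000 → base ¥357,100
  ¥357,100 × 11% = ¥39,281

¥44,590 > ¥39,281, so the mainline income levy governs.

¥44,590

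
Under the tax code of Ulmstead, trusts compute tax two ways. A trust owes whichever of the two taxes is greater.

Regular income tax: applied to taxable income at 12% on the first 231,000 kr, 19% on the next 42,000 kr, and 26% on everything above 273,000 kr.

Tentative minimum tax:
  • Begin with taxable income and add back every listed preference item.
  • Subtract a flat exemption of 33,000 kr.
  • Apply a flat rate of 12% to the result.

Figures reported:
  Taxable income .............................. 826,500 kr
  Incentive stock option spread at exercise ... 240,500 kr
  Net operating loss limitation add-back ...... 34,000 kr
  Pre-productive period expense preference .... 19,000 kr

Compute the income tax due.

179,610 kr

Tentative minimum tax:
  Adjusted income: 826,500 kr + 240,500 kr + 34,000 kr + 19,000 kr = 1,120,000 kr
  Less exemption 33,000 kr → base 1,087,000 kr
  1,087,000 kr × 12% = 130,440 kr

Regular income tax:
  231,000 kr × 12% = 27,720 kr
  42,000 kr × 19% = 7,980 kr
  553,500 kr × 26% = 143,910 kr
  → 179,610 kr

179,610 kr > 130,440 kr, so the regular income tax governs.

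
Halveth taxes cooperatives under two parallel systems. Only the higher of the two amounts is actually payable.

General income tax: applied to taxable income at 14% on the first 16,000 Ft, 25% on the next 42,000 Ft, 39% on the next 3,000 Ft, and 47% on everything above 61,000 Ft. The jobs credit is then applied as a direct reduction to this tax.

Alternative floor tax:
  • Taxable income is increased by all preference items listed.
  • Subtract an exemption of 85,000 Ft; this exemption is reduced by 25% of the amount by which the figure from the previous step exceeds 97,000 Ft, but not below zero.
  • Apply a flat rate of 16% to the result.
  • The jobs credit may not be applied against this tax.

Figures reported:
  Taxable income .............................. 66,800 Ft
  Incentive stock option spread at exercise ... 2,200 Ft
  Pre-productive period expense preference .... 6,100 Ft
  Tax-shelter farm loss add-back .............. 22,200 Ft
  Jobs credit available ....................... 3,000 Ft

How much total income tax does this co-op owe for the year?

13,636 Ft

Alternative floor tax:
  Adjusted income: 66,800 Ft + 2,200 Ft + 6,100 Ft + 22,200 Ft = 97,300 Ft
  Exemption: 85,000 Ft − 25% × (97,300 Ft − 97,000 Ft) = 85,000 Ft − 75 Ft = 84,925 Ft
  Base: 97,300 Ft − 84,925 Ft = 12,375 Ft
  12,375 Ft × 16% = 1,980 Ft

General income tax:
  16,000 Ft × 14% = 2,240 Ft
  42,000 Ft × 25% = 10,500 Ft
  3,000 Ft × 39% = 1,170 Ft
  5,800 Ft × 47% = 2,726 Ft
  → 16,636 Ft
  Less jobs credit 3,000 Ft → 13,636 Ft

13,636 Ft > 1,980 Ft, so the general income tax governs.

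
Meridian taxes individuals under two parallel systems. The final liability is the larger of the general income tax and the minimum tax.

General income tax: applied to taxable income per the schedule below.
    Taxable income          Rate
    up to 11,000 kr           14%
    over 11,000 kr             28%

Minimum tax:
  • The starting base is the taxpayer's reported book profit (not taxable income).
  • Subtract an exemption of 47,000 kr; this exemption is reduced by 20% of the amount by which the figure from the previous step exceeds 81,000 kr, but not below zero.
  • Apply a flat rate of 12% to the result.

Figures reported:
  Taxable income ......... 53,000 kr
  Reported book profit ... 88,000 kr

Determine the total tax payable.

13,300 kr

General income tax:
  11,000 kr × 14% = 1,540 kr
  42,000 kr × 28% = 11,760 kr
  → 13,300 kr

Minimum tax:
  Base (reported book profit): 88,000 kr
  Exemption: 47,000 kr − 20% × (88,000 kr − 81,000 kr) = 47,000 kr − 1,400 kr = 45,600 kr
  Base: 88,000 kr − 45,600 kr = 42,400 kr
  42,400 kr × 12% = 5,088 kr

13,300 kr > 5,088 kr, so the general income tax governs.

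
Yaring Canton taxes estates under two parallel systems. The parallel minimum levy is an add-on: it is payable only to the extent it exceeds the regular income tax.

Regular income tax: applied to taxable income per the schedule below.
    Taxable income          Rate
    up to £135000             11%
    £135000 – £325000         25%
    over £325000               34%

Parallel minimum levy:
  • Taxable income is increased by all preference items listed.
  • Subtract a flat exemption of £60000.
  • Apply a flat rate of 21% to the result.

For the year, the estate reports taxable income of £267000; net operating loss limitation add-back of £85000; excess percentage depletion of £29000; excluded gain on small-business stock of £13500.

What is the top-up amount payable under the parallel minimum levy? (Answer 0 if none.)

£22395

Regular income tax:
  £135000 × 11% = £14850
  £132000 × 25% = £33000
  → £47850

Parallel minimum levy:
  Adjusted income: £267000 + £85000 + £29000 + £13500 = £394500
  Less exemption £60000 → base £334500
  £334500 × 21% = £70245

Excess of parallel minimum levy over regular income tax: £70245 − £47850 = £22395.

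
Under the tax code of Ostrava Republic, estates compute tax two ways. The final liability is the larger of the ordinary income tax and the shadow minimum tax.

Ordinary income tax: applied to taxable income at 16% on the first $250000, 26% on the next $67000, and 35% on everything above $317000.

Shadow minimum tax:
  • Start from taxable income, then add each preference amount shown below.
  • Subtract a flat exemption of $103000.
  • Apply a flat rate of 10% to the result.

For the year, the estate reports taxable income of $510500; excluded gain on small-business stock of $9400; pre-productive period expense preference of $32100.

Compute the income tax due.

Shadow minimum tax:
  Adjusted income: $510500 + $9400 + $32100 = $552000
  Less exemption $103000 → base $449000
  $449000 × 10% = $44900

Ordinary income tax:
  $250000 × 16% = $40000
  $67000 × 26% = $17420
  $193500 × 35% = $67725
  → $125145

$125145 > $44900, so the ordinary income tax governs.

$125145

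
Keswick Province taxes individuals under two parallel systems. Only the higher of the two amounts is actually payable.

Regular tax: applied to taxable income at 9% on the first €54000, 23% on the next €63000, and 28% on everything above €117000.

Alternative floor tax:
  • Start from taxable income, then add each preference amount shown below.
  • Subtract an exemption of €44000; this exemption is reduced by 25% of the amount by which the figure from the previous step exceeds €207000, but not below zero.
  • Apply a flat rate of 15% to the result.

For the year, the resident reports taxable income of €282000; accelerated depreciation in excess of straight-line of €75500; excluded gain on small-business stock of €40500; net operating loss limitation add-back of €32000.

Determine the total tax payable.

Alternative floor tax:
  Adjusted income: €282000 + €75500 + €40500 + €32000 = €430000
  Exemption: 25% × (€430000 − €207000) = €55750 ≥ €44000, so the exemption is fully phased out
  Base: €430000 − €0 = €430000
  €430000 × 15% = €64500

Regular tax:
  €54000 × 9% = €4860
  €63000 × 23% = €14490
  €165000 × 28% = €46200
  → €65550

€65550 > €64500, so the regular tax governs.

€65550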